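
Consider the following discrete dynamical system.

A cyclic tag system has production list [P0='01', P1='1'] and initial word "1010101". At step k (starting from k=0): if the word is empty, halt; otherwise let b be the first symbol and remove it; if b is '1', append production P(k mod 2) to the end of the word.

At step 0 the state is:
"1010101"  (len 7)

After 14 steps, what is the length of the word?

7

t=0: "1010101"  (len 7)
t=1: "01010101"  (len 8)
t=2: "1010101"  (len 7)
t=3: "01010101"  (len 8)
t=4: "1010101"  (len 7)
t=5: "01010101"  (len 8)
t=6: "1010101"  (len 7)
t=7: "01010101"  (len 8)
t=8: "1010101"  (len 7)
t=9: "01010101"  (len 8)
t=10: "1010101"  (len 7)
t=11: "01010101"  (len 8)
t=12: "1010101"  (len 7)
t=13: "01010101"  (len 8)
t=14: "1010101"  (len 7)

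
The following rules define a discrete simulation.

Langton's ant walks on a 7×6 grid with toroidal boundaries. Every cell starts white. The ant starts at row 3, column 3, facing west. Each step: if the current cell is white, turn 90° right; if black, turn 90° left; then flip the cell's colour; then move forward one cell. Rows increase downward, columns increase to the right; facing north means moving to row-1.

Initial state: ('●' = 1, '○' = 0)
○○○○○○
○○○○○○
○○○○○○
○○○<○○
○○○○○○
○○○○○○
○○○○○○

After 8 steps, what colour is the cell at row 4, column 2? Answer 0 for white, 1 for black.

1

[0] ○○○○○○
○○○○○○
○○○○○○
○○○<○○
○○○○○○
○○○○○○
○○○○○○
[1] ○○○○○○
○○○○○○
○○○^○○
○○○●○○
○○○○○○
○○○○○○
○○○○○○
[2] ○○○○○○
○○○○○○
○○○●>○
○○○●○○
○○○○○○
○○○○○○
○○○○○○
[3] ○○○○○○
○○○○○○
○○○●●○
○○○●v○
○○○○○○
○○○○○○
○○○○○○
[4] ○○○○○○
○○○○○○
○○○●●○
○○○<●○
○○○○○○
○○○○○○
○○○○○○
[5] ○○○○○○
○○○○○○
○○○●●○
○○○○●○
○○○v○○
○○○○○○
○○○○○○
[6] ○○○○○○
○○○○○○
○○○●●○
○○○○●○
○○<●○○
○○○○○○
○○○○○○
[7] ○○○○○○
○○○○○○
○○○●●○
○○^○●○
○○●●○○
○○○○○○
○○○○○○
[8] ○○○○○○
○○○○○○
○○○●●○
○○●>●○
○○●●○○
○○○○○○
○○○○○○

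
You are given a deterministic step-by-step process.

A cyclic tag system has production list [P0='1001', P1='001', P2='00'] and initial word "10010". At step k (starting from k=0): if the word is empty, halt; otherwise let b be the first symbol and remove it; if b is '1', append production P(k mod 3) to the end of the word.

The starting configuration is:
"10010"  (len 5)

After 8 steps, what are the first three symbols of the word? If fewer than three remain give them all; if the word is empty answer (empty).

step 0: "10010"  (len 5)
step 1: "00101001"  (len 8)
step 2: "0101001"  (len 7)
step 3: "101001"  (len 6)
step 4: "010011001"  (len 9)
step 5: "10011001"  (len 8)
step 6: "001100100"  (len 9)
step 7: "01100100"  (len 8)
step 8: "1100100"  (len 7)

110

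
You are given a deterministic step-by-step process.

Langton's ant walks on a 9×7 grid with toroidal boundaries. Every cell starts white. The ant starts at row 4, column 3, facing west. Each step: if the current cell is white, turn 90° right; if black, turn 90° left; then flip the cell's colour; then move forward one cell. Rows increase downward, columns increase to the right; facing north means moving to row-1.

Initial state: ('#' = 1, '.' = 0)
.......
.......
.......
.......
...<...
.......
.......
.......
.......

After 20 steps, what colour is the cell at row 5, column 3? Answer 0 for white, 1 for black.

step 0: .......
.......
.......
.......
...<...
.......
.......
.......
.......
step 1: .......
.......
.......
...^...
...#...
.......
.......
.......
.......
step 2: .......
.......
.......
...#>..
...#...
.......
.......
.......
.......
step 3: .......
.......
.......
...##..
...#v..
.......
.......
.......
.......
step 4: .......
.......
.......
...##..
...<#..
.......
.......
.......
.......
step 5: .......
.......
.......
...##..
....#..
...v...
.......
.......
.......
step 6: .......
.......
.......
...##..
....#..
..<#...
.......
.......
.......
step 7: .......
.......
.......
...##..
..^.#..
..##...
.......
.......
.......
step 8: .......
.......
.......
...##..
..#>#..
..##...
.......
.......
.......
step 9: .......
.......
.......
...##..
..###..
..#v...
.......
.......
.......
step 10: .......
.......
.......
...##..
..###..
..#.>..
.......
.......
.......
step 11: .......
.......
.......
...##..
..###..
..#.#..
....v..
.......
.......
step 12: .......
.......
.......
...##..
..###..
..#.#..
...<#..
.......
.......
step 13: .......
.......
.......
...##..
..###..
..#^#..
...##..
.......
.......
step 14: .......
.......
.......
...##..
..###..
..##>..
...##..
.......
.......
step 15: .......
.......
.......
...##..
..##^..
..##...
...##..
.......
.......
step 16: .......
.......
.......
...##..
..#<...
..##...
...##..
.......
.......
step 17: .......
.......
.......
...##..
..#....
..#v...
...##..
.......
.......
step 18: .......
.......
.......
...##..
..#....
..#.>..
...##..
.......
.......
step 19: .......
.......
.......
...##..
..#....
..#.#..
...#v..
.......
.......
step 20: .......
.......
.......
...##..
..#....
..#.#..
...#.>.
.......
.......

0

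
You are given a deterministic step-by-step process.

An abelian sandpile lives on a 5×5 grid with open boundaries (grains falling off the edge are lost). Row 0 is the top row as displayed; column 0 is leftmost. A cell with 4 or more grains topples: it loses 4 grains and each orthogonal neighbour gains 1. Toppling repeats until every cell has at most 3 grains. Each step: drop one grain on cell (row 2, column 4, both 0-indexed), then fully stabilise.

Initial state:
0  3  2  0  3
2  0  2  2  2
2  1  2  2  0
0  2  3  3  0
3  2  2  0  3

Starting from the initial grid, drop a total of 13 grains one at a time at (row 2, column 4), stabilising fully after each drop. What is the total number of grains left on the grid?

43

[0] 0  3  2  0  3
2  0  2  2  2
2  1  2  2  0
0  2  3  3  0
3  2  2  0  3
[1] 0  3  2  0  3
2  0  2  2  2
2  1  2  2  1
0  2  3  3  0
3  2  2  0  3
[2] 0  3  2  0  3
2  0  2  2  2
2  1  2  2  2
0  2  3  3  0
3  2  2  0  3
[3] 0  3  2  0  3
2  0  2  2  2
2  1  2  2  3
0  2  3  3  0
3  2  2  0  3
[4] 0  3  2  0  3
2  0  2  2  3
2  1  2  3  0
0  2  3  3  1
3  2  2  0  3
[5] 0  3  2  0  3
2  0  2  2  3
2  1  2  3  1
0  2  3  3  1
3  2  2  0  3
[6] 0  3  2  0  3
2  0  2  2  3
2  1  2  3  2
0  2  3  3  1
3  2  2  0  3
[7] 0  3  2  0  3
2  0  2  2  3
2  1  2  3  3
0  2  3  3  1
3  2  2  0  3
[8] 0  3  3  2  0
2  1  0  1  2
2  2  1  3  2
0  3  1  1  3
3  2  3  1  3
[9] 0  3  3  2  0
2  1  0  1  2
2  2  1  3  3
0  3  1  1  3
3  2  3  1  3
[10] 0  3  3  2  0
2  1  0  2  3
2  2  2  0  2
0  3  1  3  1
3  2  3  2  0
[11] 0  3  3  2  0
2  1  0  2  3
2  2  2  0  3
0  3  1  3  1
3  2  3  2  0
[12] 0  3  3  2  1
2  1  0  3  0
2  2  2  1  1
0  3  1  3  2
3  2  3  2  0
[13] 0  3  3  2  1
2  1  0  3  0
2  2  2  1  2
0  3  1  3  2
3  2  3  2  0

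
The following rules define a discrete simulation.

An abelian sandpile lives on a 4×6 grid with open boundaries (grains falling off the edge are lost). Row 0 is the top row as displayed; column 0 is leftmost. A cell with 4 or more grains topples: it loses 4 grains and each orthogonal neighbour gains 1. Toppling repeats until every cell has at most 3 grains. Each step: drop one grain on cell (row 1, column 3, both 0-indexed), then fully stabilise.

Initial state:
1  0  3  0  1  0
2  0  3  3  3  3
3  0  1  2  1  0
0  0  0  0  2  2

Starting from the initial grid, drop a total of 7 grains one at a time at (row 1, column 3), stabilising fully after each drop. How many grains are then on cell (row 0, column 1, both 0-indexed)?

1

0) 1  0  3  0  1  0
2  0  3  3  3  3
3  0  1  2  1  0
0  0  0  0  2  2
1) 1  1  0  2  2  1
2  1  1  2  1  0
3  0  2  3  2  1
0  0  0  0  2  2
2) 1  1  0  2  2  1
2  1  1  3  1  0
3  0  2  3  2  1
0  0  0  0  2  2
3) 1  1  0  3  2  1
2  1  2  1  2  0
3  0  3  0  3  1
0  0  0  1  2  2
4) 1  1  0  3  2  1
2  1  2  2  2  0
3  0  3  0  3  1
0  0  0  1  2  2
5) 1  1  0  3  2  1
2  1  2  3  2  0
3  0  3  0  3  1
0  0  0  1  2  2
6) 1  1  1  0  3  1
2  1  3  1  3  0
3  0  3  1  3  1
0  0  0  1  2  2
7) 1  1  1  0  3  1
2  1  3  2  3  0
3  0  3  1  3  1
0  0  0  1  2  2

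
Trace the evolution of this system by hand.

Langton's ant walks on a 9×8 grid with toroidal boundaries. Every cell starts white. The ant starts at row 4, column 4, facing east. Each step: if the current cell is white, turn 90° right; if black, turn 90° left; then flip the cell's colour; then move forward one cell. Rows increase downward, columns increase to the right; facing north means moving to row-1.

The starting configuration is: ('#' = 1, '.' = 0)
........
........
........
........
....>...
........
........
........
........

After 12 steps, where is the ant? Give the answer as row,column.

gen 0: ........
........
........
........
....>...
........
........
........
........
gen 1: ........
........
........
........
....#...
....v...
........
........
........
gen 2: ........
........
........
........
....#...
...<#...
........
........
........
gen 3: ........
........
........
........
...^#...
...##...
........
........
........
gen 4: ........
........
........
........
...#>...
...##...
........
........
........
gen 5: ........
........
........
....^...
...#....
...##...
........
........
........
gen 6: ........
........
........
....#>..
...#....
...##...
........
........
........
gen 7: ........
........
........
....##..
...#.v..
...##...
........
........
........
gen 8: ........
........
........
....##..
...#<#..
...##...
........
........
........
gen 9: ........
........
........
....^#..
...###..
...##...
........
........
........
gen 10: ........
........
........
...<.#..
...###..
...##...
........
........
........
gen 11: ........
........
...^....
...#.#..
...###..
...##...
........
........
........
gen 12: ........
........
...#>...
...#.#..
...###..
...##...
........
........
........

2,4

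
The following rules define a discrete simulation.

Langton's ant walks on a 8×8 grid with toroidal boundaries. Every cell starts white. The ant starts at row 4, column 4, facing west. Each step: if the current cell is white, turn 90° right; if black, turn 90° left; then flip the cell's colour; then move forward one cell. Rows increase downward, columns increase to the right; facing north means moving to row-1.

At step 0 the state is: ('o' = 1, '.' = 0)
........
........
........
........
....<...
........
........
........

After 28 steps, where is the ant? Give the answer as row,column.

0) ........
........
........
........
....<...
........
........
........
1) ........
........
........
....^...
....o...
........
........
........
2) ........
........
........
....o>..
....o...
........
........
........
3) ........
........
........
....oo..
....ov..
........
........
........
4) ........
........
........
....oo..
....<o..
........
........
........
5) ........
........
........
....oo..
.....o..
....v...
........
........
6) ........
........
........
....oo..
.....o..
...<o...
........
........
7) ........
........
........
....oo..
...^.o..
...oo...
........
........
8) ........
........
........
....oo..
...o>o..
...oo...
........
........
9) ........
........
........
....oo..
...ooo..
...ov...
........
........
10) ........
........
........
....oo..
...ooo..
...o.>..
........
........
11) ........
........
........
....oo..
...ooo..
...o.o..
.....v..
........
12) ........
........
........
....oo..
...ooo..
...o.o..
....<o..
........
13) ........
........
........
....oo..
...ooo..
...o^o..
....oo..
........
14) ........
........
........
....oo..
...ooo..
...oo>..
....oo..
........
15) ........
........
........
....oo..
...oo^..
...oo...
....oo..
........
16) ........
........
........
....oo..
...o<...
...oo...
....oo..
........
17) ........
........
........
....oo..
...o....
...ov...
....oo..
........
18) ........
........
........
....oo..
...o....
...o.>..
....oo..
........
19) ........
........
........
....oo..
...o....
...o.o..
....ov..
........
20) ........
........
........
....oo..
...o....
...o.o..
....o.>.
........
21) ........
........
........
....oo..
...o....
...o.o..
....o.o.
......v.
22) ........
........
........
....oo..
...o....
...o.o..
....o.o.
.....<o.
23) ........
........
........
....oo..
...o....
...o.o..
....o^o.
.....oo.
24) ........
........
........
....oo..
...o....
...o.o..
....oo>.
.....oo.
25) ........
........
........
....oo..
...o....
...o.o^.
....oo..
.....oo.
26) ........
........
........
....oo..
...o....
...o.oo>
....oo..
.....oo.
27) ........
........
........
....oo..
...o....
...o.ooo
....oo.v
.....oo.
28) ........
........
........
....oo..
...o....
...o.ooo
....oo<o
.....oo.

6,6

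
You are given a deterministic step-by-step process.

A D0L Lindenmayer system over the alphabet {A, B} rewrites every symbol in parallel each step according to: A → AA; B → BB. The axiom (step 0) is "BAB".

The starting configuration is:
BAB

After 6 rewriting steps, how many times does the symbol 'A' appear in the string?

[0] BAB
[1] BBAABB
[2] BBBBAAAABBBB
[3] BBBBBBBBAAAAAAAABBBBBBBB
[4] BBBBBBBBBBBBBBBBAAAAAAAAAAAAAAAABBBBBBBBBBBBBBBB
[5] BBBBBBBBBBBBBBBBBBBBBBBBBBBBBBBBAAAAAAAAAAAAAAAAAAAAAAAAAAAAAAAABBBBBBBBBBBBBBBBBBBBBBBBBBBBBBBB
[6] BBBBBBBBBBBBBBBBBBBBBBBBBBBBBBBBBBBBBBBBBBBBBBBBBBBBBBBBBB…BBBBBBBBBBBBBBBBBBBBBBBBBBBBBBBBBBBBBBBBBBBBBBBBBBBBBBBBBB  (len 192)

64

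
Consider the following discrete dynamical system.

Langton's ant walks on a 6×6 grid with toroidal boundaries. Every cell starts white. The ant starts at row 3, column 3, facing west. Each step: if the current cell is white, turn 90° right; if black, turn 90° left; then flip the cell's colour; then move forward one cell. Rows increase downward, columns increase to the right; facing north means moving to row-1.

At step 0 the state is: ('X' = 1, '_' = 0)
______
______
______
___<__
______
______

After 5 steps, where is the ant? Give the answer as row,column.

4,3

step 0: ______
______
______
___<__
______
______
step 1: ______
______
___^__
___X__
______
______
step 2: ______
______
___X>_
___X__
______
______
step 3: ______
______
___XX_
___Xv_
______
______
step 4: ______
______
___XX_
___<X_
______
______
step 5: ______
______
___XX_
____X_
___v__
______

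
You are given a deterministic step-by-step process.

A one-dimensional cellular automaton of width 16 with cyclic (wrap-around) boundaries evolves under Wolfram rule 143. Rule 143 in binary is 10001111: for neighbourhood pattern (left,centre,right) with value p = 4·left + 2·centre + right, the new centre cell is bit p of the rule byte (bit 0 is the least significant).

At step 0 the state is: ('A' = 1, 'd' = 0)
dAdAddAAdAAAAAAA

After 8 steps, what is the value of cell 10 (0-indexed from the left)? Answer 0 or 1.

1

step 0: dAdAddAAdAAAAAAA
step 1: dAdAdAAddAAAAAAd
step 2: AAdAdAddAAAAAAdd
step 3: AddAdAdAAAAAAddA
step 4: ddAAdAdAAAAAddAA
step 5: dAAddAdAAAAddAAd
step 6: AAddAAdAAAddAAdd
step 7: AddAAddAAddAAddA
step 8: ddAAddAAddAAddAA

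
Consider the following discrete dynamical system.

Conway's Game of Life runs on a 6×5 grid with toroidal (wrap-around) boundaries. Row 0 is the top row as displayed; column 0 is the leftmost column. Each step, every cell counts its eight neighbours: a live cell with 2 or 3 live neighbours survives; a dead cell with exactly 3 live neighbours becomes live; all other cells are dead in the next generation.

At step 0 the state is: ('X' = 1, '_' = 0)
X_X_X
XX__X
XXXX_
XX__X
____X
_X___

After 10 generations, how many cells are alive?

11

gen 0: X_X_X
XX__X
XXXX_
XX__X
____X
_X___
gen 1: __XXX
_____
___X_
_____
_X__X
_X_XX
gen 2: X_X_X
__X_X
_____
_____
__XXX
_X___
gen 3: X_X_X
XX__X
_____
___X_
__XX_
_X___
gen 4: __XXX
_X_XX
X___X
__XX_
__XX_
XX__X
gen 5: _____
_X___
XX___
_XX__
X____
XX___
gen 6: XX___
XX___
X____
__X__
X_X__
XX___
gen 7: __X_X
____X
X____
_____
X_X__
__X_X
gen 8: X___X
X__XX
_____
_X___
_X_X_
X_X_X
gen 9: _____
X__X_
X___X
__X__
_X_XX
__X__
gen 10: _____
X____
XX_XX
_XX__
_X_X_
__XX_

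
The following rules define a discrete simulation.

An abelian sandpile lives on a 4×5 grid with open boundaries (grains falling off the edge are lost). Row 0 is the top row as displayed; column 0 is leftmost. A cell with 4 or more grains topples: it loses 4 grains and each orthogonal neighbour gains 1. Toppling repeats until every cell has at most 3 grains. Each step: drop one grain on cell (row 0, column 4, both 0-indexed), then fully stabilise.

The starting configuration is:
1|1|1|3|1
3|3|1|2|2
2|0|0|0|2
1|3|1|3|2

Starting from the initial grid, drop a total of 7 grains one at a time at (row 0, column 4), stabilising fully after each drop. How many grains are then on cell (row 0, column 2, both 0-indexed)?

gen 0: 1|1|1|3|1
3|3|1|2|2
2|0|0|0|2
1|3|1|3|2
gen 1: 1|1|1|3|2
3|3|1|2|2
2|0|0|0|2
1|3|1|3|2
gen 2: 1|1|1|3|3
3|3|1|2|2
2|0|0|0|2
1|3|1|3|2
gen 3: 1|1|2|0|1
3|3|1|3|3
2|0|0|0|2
1|3|1|3|2
gen 4: 1|1|2|0|2
3|3|1|3|3
2|0|0|0|2
1|3|1|3|2
gen 5: 1|1|2|0|3
3|3|1|3|3
2|0|0|0|2
1|3|1|3|2
gen 6: 1|1|2|2|1
3|3|2|0|1
2|0|0|1|3
1|3|1|3|2
gen 7: 1|1|2|2|2
3|3|2|0|1
2|0|0|1|3
1|3|1|3|2

2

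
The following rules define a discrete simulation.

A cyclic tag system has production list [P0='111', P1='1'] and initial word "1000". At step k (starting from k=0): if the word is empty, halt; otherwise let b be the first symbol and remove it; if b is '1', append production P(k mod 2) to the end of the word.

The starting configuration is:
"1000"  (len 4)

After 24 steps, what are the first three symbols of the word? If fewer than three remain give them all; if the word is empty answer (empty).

111

gen 0: "1000"  (len 4)
gen 1: "000111"  (len 6)
gen 2: "00111"  (len 5)
gen 3: "0111"  (len 4)
gen 4: "111"  (len 3)
gen 5: "11111"  (len 5)
gen 6: "11111"  (len 5)
gen 7: "1111111"  (len 7)
gen 8: "1111111"  (len 7)
gen 9: "111111111"  (len 9)
gen 10: "111111111"  (len 9)
gen 11: "11111111111"  (len 11)
gen 12: "11111111111"  (len 11)
gen 13: "1111111111111"  (len 13)
gen 14: "1111111111111"  (len 13)
gen 15: "111111111111111"  (len 15)
gen 16: "111111111111111"  (len 15)
gen 17: "11111111111111111"  (len 17)
gen 18: "11111111111111111"  (len 17)
gen 19: "1111111111111111111"  (len 19)
gen 20: "1111111111111111111"  (len 19)
gen 21: "111111111111111111111"  (len 21)
gen 22: "111111111111111111111"  (len 21)
gen 23: "11111111111111111111111"  (len 23)
gen 24: "11111111111111111111111"  (len 23)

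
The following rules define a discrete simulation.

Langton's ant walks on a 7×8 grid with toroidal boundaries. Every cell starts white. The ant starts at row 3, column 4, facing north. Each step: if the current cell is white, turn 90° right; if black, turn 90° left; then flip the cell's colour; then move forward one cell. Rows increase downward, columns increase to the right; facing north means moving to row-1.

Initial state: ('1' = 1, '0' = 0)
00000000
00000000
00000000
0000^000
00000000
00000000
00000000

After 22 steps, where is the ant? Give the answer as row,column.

4,1

gen 0: 00000000
00000000
00000000
0000^000
00000000
00000000
00000000
gen 1: 00000000
00000000
00000000
00001>00
00000000
00000000
00000000
gen 2: 00000000
00000000
00000000
00001100
00000v00
00000000
00000000
gen 3: 00000000
00000000
00000000
00001100
0000<100
00000000
00000000
gen 4: 00000000
00000000
00000000
0000^100
00001100
00000000
00000000
gen 5: 00000000
00000000
00000000
000<0100
00001100
00000000
00000000
gen 6: 00000000
00000000
000^0000
00010100
00001100
00000000
00000000
gen 7: 00000000
00000000
0001>000
00010100
00001100
00000000
00000000
gen 8: 00000000
00000000
00011000
0001v100
00001100
00000000
00000000
gen 9: 00000000
00000000
00011000
000<1100
00001100
00000000
00000000
gen 10: 00000000
00000000
00011000
00001100
000v1100
00000000
00000000
gen 11: 00000000
00000000
00011000
00001100
00<11100
00000000
00000000
gen 12: 00000000
00000000
00011000
00^01100
00111100
00000000
00000000
gen 13: 00000000
00000000
00011000
001>1100
00111100
00000000
00000000
gen 14: 00000000
00000000
00011000
00111100
001v1100
00000000
00000000
gen 15: 00000000
00000000
00011000
00111100
0010>100
00000000
00000000
gen 16: 00000000
00000000
00011000
0011^100
00100100
00000000
00000000
gen 17: 00000000
00000000
00011000
001<0100
00100100
00000000
00000000
gen 18: 00000000
00000000
00011000
00100100
001v0100
00000000
00000000
gen 19: 00000000
00000000
00011000
00100100
00<10100
00000000
00000000
gen 20: 00000000
00000000
00011000
00100100
00010100
00v00000
00000000
gen 21: 00000000
00000000
00011000
00100100
00010100
0<100000
00000000
gen 22: 00000000
00000000
00011000
00100100
0^010100
01100000
00000000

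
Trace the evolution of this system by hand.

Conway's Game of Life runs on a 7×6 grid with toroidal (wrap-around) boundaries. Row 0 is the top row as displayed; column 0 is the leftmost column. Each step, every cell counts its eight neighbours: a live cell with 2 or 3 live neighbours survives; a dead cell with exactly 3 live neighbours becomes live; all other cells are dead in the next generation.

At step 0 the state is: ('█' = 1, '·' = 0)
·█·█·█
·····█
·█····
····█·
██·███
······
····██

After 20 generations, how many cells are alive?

8

t=0: ·█·█·█
·····█
·█····
····█·
██·███
······
····██
t=1: ·····█
··█·█·
······
·████·
█··███
···█··
█···██
t=2: █··█··
······
·█··█·
███···
██···█
···█··
█···██
t=3: █···█·
······
███···
··█···
·····█
·█····
█··███
t=4: █··██·
█····█
·██···
█·█···
······
······
██·██·
t=5: ··██··
█·████
··█··█
··█···
······
······
█████·
t=6: ······
█····█
█·█··█
······
······
·███··
·█··█·
t=7: █····█
██···█
██···█
······
··█···
·███··
·█·█··
t=8: ··█·██
····█·
·█···█
██····
·███··
·█·█··
·█·██·
t=9: ··█··█
█··██·
·█···█
······
···█··
██····
██···█
t=10: ··██··
█████·
█···██
······
······
·██··█
··█··█
t=11: █····█
█·····
█·█·█·
·····█
······
███···
█···█·
t=12: ██····
█·····
██····
·····█
██····
██···█
······
t=13: ██····
·····█
██···█
·····█
·█····
·█···█
·····█
t=14: █····█
·····█
····██
·█···█
······
······
·█···█
t=15: ····██
······
····██
█···██
······
······
·····█
t=16: ····██
······
█···█·
█···█·
·····█
······
····██
t=17: ····██
····█·
······
█···█·
·····█
····██
····██
t=18: ···█··
····██
·····█
·····█
█·····
█·····
█··█··
t=19: ···█·█
····██
█····█
█····█
█····█
██···█
······
t=20: ·····█
······
······
·█··█·
····█·
·█···█
····██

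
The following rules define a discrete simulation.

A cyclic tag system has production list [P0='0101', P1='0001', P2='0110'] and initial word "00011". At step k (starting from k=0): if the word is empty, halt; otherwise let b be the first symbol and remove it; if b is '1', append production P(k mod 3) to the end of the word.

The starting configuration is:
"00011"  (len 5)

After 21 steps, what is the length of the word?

20

k=0  "00011"  (len 5)
k=1  "0011"  (len 4)
k=2  "011"  (len 3)
k=3  "11"  (len 2)
k=4  "10101"  (len 5)
k=5  "01010001"  (len 8)
k=6  "1010001"  (len 7)
k=7  "0100010101"  (len 10)
k=8  "100010101"  (len 9)
k=9  "000101010110"  (len 12)
k=10  "00101010110"  (len 11)
k=11  "0101010110"  (len 10)
k=12  "101010110"  (len 9)
k=13  "010101100101"  (len 12)
k=14  "10101100101"  (len 11)
k=15  "01011001010110"  (len 14)
k=16  "1011001010110"  (len 13)
k=17  "0110010101100001"  (len 16)
k=18  "110010101100001"  (len 15)
k=19  "100101011000010101"  (len 18)
k=20  "001010110000101010001"  (len 21)
k=21  "01010110000101010001"  (len 20)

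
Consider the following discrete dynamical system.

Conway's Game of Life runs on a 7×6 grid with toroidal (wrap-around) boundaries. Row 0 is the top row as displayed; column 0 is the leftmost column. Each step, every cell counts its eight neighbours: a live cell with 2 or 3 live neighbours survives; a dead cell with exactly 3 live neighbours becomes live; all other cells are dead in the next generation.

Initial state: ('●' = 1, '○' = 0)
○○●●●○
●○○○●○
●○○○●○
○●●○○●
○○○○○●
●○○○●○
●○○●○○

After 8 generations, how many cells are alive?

step 0: ○○●●●○
●○○○●○
●○○○●○
○●●○○●
○○○○○●
●○○○●○
●○○●○○
step 1: ○●●○●○
○●○○●○
●○○●●○
○●○○●●
○●○○●●
●○○○●○
○●●○○○
step 2: ●○○○○○
●●○○●○
●●●●○○
○●●○○○
○●○●○○
●○●●●○
●○●○○●
step 3: ○○○○○○
○○○●○○
○○○●○●
○○○○○○
●○○○●○
●○○○●○
●○●○●○
step 4: ○○○●○○
○○○○●○
○○○○●○
○○○○●●
○○○○○○
●○○○●○
○●○●○○
step 5: ○○●●●○
○○○●●○
○○○●●○
○○○○●●
○○○○●○
○○○○○○
○○●●●○
step 6: ○○○○○●
○○○○○●
○○○○○○
○○○○○●
○○○○●●
○○○○●○
○○●○●○
step 7: ○○○○●●
○○○○○○
○○○○○○
○○○○●●
○○○○●●
○○○○●○
○○○●●●
step 8: ○○○●○●
○○○○○○
○○○○○○
○○○○●●
○○○●○○
○○○○○○
○○○●○○

6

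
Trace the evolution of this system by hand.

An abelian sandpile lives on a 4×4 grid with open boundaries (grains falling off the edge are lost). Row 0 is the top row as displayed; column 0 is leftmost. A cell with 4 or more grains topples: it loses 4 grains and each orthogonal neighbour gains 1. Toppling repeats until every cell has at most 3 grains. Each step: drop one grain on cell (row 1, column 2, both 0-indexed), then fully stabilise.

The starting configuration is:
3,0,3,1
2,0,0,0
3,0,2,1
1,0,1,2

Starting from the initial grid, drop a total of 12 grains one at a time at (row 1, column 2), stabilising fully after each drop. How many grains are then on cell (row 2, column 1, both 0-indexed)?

t=0: 3,0,3,1
2,0,0,0
3,0,2,1
1,0,1,2
t=1: 3,0,3,1
2,0,1,0
3,0,2,1
1,0,1,2
t=2: 3,0,3,1
2,0,2,0
3,0,2,1
1,0,1,2
t=3: 3,0,3,1
2,0,3,0
3,0,2,1
1,0,1,2
t=4: 3,1,0,2
2,1,1,1
3,0,3,1
1,0,1,2
t=5: 3,1,0,2
2,1,2,1
3,0,3,1
1,0,1,2
t=6: 3,1,0,2
2,1,3,1
3,0,3,1
1,0,1,2
t=7: 3,1,1,2
2,2,1,2
3,1,0,2
1,0,2,2
t=8: 3,1,1,2
2,2,2,2
3,1,0,2
1,0,2,2
t=9: 3,1,1,2
2,2,3,2
3,1,0,2
1,0,2,2
t=10: 3,1,2,2
2,3,0,3
3,1,1,2
1,0,2,2
t=11: 3,1,2,2
2,3,1,3
3,1,1,2
1,0,2,2
t=12: 3,1,2,2
2,3,2,3
3,1,1,2
1,0,2,2

1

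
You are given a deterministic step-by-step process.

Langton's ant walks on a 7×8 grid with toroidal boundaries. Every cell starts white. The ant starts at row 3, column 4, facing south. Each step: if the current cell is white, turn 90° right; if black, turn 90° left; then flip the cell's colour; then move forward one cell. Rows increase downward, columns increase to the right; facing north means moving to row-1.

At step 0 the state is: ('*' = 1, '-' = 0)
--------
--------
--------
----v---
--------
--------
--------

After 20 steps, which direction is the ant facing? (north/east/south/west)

[0] --------
--------
--------
----v---
--------
--------
--------
[1] --------
--------
--------
---<*---
--------
--------
--------
[2] --------
--------
---^----
---**---
--------
--------
--------
[3] --------
--------
---*>---
---**---
--------
--------
--------
[4] --------
--------
---**---
---*v---
--------
--------
--------
[5] --------
--------
---**---
---*->--
--------
--------
--------
[6] --------
--------
---**---
---*-*--
-----v--
--------
--------
[7] --------
--------
---**---
---*-*--
----<*--
--------
--------
[8] --------
--------
---**---
---*^*--
----**--
--------
--------
[9] --------
--------
---**---
---**>--
----**--
--------
--------
[10] --------
--------
---**^--
---**---
----**--
--------
--------
[11] --------
--------
---***>-
---**---
----**--
--------
--------
[12] --------
--------
---****-
---**-v-
----**--
--------
--------
[13] --------
--------
---****-
---**<*-
----**--
--------
--------
[14] --------
--------
---**^*-
---****-
----**--
--------
--------
[15] --------
--------
---*<-*-
---****-
----**--
--------
--------
[16] --------
--------
---*--*-
---*v**-
----**--
--------
--------
[17] --------
--------
---*--*-
---*->*-
----**--
--------
--------
[18] --------
--------
---*-^*-
---*--*-
----**--
--------
--------
[19] --------
--------
---*-*>-
---*--*-
----**--
--------
--------
[20] --------
------^-
---*-*--
---*--*-
----**--
--------
--------

north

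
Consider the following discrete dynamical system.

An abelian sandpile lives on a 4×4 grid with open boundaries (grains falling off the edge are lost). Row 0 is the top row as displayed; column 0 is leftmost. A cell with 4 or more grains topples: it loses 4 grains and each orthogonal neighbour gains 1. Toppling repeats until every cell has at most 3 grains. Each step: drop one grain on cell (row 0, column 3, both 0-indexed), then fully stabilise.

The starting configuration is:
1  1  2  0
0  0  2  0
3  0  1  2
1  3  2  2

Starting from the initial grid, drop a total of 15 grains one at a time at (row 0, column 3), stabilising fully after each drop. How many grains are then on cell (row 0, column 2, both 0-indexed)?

3

gen 0: 1  1  2  0
0  0  2  0
3  0  1  2
1  3  2  2
gen 1: 1  1  2  1
0  0  2  0
3  0  1  2
1  3  2  2
gen 2: 1  1  2  2
0  0  2  0
3  0  1  2
1  3  2  2
gen 3: 1  1  2  3
0  0  2  0
3  0  1  2
1  3  2  2
gen 4: 1  1  3  0
0  0  2  1
3  0  1  2
1  3  2  2
gen 5: 1  1  3  1
0  0  2  1
3  0  1  2
1  3  2  2
gen 6: 1  1  3  2
0  0  2  1
3  0  1  2
1  3  2  2
gen 7: 1  1  3  3
0  0  2  1
3  0  1  2
1  3  2  2
gen 8: 1  2  0  1
0  0  3  2
3  0  1  2
1  3  2  2
gen 9: 1  2  0  2
0  0  3  2
3  0  1  2
1  3  2  2
gen 10: 1  2  0  3
0  0  3  2
3  0  1  2
1  3  2  2
gen 11: 1  2  1  0
0  0  3  3
3  0  1  2
1  3  2  2
gen 12: 1  2  1  1
0  0  3  3
3  0  1  2
1  3  2  2
gen 13: 1  2  1  2
0  0  3  3
3  0  1  2
1  3  2  2
gen 14: 1  2  1  3
0  0  3  3
3  0  1  2
1  3  2  2
gen 15: 1  2  3  1
0  1  0  1
3  0  2  3
1  3  2  2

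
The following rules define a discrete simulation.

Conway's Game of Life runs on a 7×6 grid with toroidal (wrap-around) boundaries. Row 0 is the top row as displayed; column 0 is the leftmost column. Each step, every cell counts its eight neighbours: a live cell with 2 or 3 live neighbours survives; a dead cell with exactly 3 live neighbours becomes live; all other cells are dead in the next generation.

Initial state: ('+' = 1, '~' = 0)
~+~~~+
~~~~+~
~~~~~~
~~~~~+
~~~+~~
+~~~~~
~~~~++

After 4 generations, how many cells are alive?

step 0: ~+~~~+
~~~~+~
~~~~~~
~~~~~+
~~~+~~
+~~~~~
~~~~++
step 1: +~~~~+
~~~~~~
~~~~~~
~~~~~~
~~~~~~
~~~~++
~~~~++
step 2: +~~~++
~~~~~~
~~~~~~
~~~~~~
~~~~~~
~~~~++
~~~~~~
step 3: ~~~~~+
~~~~~+
~~~~~~
~~~~~~
~~~~~~
~~~~~~
+~~~~~
step 4: +~~~~+
~~~~~~
~~~~~~
~~~~~~
~~~~~~
~~~~~~
~~~~~~

2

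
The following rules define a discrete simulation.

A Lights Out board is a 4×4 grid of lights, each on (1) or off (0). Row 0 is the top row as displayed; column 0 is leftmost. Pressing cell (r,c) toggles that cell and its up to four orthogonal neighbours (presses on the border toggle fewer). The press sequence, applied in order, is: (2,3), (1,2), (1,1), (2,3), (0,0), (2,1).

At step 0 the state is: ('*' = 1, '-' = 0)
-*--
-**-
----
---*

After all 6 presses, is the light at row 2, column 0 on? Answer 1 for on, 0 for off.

gen 0: -*--
-**-
----
---*
gen 1: -*--
-***
--**
----
gen 2: -**-
----
---*
----
gen 3: --*-
***-
-*-*
----
gen 4: --*-
****
-**-
---*
gen 5: ***-
-***
-**-
---*
gen 6: ***-
--**
*---
-*-*

1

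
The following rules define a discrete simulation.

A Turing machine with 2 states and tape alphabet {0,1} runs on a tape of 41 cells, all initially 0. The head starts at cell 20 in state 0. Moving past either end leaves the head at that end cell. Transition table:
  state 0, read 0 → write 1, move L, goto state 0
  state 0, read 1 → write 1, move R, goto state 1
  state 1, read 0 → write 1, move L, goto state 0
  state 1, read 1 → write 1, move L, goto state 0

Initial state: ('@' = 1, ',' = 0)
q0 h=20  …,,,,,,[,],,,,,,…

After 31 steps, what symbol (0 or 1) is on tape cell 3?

t=0: q0 h=20  …,,,,,,[,],,,,,,…
t=1: q0 h=19  …,,,,,,[,]@,,,,,…
t=2: q0 h=18  …,,,,,,[,]@@,,,,…
t=3: q0 h=17  …,,,,,,[,]@@@,,,…
t=4: q0 h=16  …,,,,,,[,]@@@@,,…
t=5: q0 h=15  …,,,,,,[,]@@@@@,…
t=6: q0 h=14  …,,,,,,[,]@@@@@@…
t=7: q0 h=13  …,,,,,,[,]@@@@@@…
t=8: q0 h=12  …,,,,,,[,]@@@@@@…
t=9: q0 h=11  …,,,,,,[,]@@@@@@…
t=10: q0 h=10  …,,,,,,[,]@@@@@@…
t=11: q0 h= 9  …,,,,,,[,]@@@@@@…
t=12: q0 h= 8  …,,,,,,[,]@@@@@@…
t=13: q0 h= 7  …,,,,,,[,]@@@@@@…
t=14: q0 h= 6  |,,,,,,[,]@@@@@@…
t=15: q0 h= 5  |,,,,,[,]@@@@@@…
t=16: q0 h= 4  |,,,,[,]@@@@@@…
t=17: q0 h= 3  |,,,[,]@@@@@@…
t=18: q0 h= 2  |,,[,]@@@@@@…
t=19: q0 h= 1  |,[,]@@@@@@…
t=20: q0 h= 0  |[,]@@@@@@…
t=21: q0 h= 0  |[@]@@@@@@…
t=22: q1 h= 1  |@[@]@@@@@@…
t=23: q0 h= 0  |[@]@@@@@@…
t=24: q1 h= 1  |@[@]@@@@@@…
t=25: q0 h= 0  |[@]@@@@@@…
t=26: q1 h= 1  |@[@]@@@@@@…
t=27: q0 h= 0  |[@]@@@@@@…
t=28: q1 h= 1  |@[@]@@@@@@…
t=29: q0 h= 0  |[@]@@@@@@…
t=30: q1 h= 1  |@[@]@@@@@@…
t=31: q0 h= 0  |[@]@@@@@@…

1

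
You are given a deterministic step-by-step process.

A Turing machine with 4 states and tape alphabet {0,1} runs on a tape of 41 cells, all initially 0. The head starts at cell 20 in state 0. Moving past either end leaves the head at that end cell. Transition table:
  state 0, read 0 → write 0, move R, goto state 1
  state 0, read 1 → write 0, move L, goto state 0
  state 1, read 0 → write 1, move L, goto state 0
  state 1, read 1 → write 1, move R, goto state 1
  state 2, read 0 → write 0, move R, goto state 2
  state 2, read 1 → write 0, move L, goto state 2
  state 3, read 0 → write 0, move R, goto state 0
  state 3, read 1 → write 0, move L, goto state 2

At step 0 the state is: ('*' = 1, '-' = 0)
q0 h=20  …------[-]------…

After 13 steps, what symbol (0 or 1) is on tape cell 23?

t=0: q0 h=20  …------[-]------…
t=1: q1 h=21  …------[-]------…
t=2: q0 h=20  …------[-]*-----…
t=3: q1 h=21  …------[*]------…
t=4: q1 h=22  …-----*[-]------…
t=5: q0 h=21  …------[*]*-----…
t=6: q0 h=20  …------[-]-*----…
t=7: q1 h=21  …------[-]*-----…
t=8: q0 h=20  …------[-]**----…
t=9: q1 h=21  …------[*]*-----…
t=10: q1 h=22  …-----*[*]------…
t=11: q1 h=23  …----**[-]------…
t=12: q0 h=22  …-----*[*]*-----…
t=13: q0 h=21  …------[*]-*----…

1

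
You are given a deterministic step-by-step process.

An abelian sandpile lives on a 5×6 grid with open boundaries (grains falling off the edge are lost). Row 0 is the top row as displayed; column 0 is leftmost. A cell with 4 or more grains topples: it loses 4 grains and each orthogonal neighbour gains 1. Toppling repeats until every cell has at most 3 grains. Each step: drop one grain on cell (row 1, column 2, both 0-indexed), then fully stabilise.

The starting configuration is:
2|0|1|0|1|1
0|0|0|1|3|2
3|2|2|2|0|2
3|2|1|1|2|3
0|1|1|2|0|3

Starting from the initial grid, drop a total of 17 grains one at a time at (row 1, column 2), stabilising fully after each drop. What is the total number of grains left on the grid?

55

k=0  2|0|1|0|1|1
0|0|0|1|3|2
3|2|2|2|0|2
3|2|1|1|2|3
0|1|1|2|0|3
k=1  2|0|1|0|1|1
0|0|1|1|3|2
3|2|2|2|0|2
3|2|1|1|2|3
0|1|1|2|0|3
k=2  2|0|1|0|1|1
0|0|2|1|3|2
3|2|2|2|0|2
3|2|1|1|2|3
0|1|1|2|0|3
k=3  2|0|1|0|1|1
0|0|3|1|3|2
3|2|2|2|0|2
3|2|1|1|2|3
0|1|1|2|0|3
k=4  2|0|2|0|1|1
0|1|0|2|3|2
3|2|3|2|0|2
3|2|1|1|2|3
0|1|1|2|0|3
k=5  2|0|2|0|1|1
0|1|1|2|3|2
3|2|3|2|0|2
3|2|1|1|2|3
0|1|1|2|0|3
k=6  2|0|2|0|1|1
0|1|2|2|3|2
3|2|3|2|0|2
3|2|1|1|2|3
0|1|1|2|0|3
k=7  2|0|2|0|1|1
0|1|3|2|3|2
3|2|3|2|0|2
3|2|1|1|2|3
0|1|1|2|0|3
k=8  2|0|3|0|1|1
0|2|1|3|3|2
3|3|0|3|0|2
3|2|2|1|2|3
0|1|1|2|0|3
k=9  2|0|3|0|1|1
0|2|2|3|3|2
3|3|0|3|0|2
3|2|2|1|2|3
0|1|1|2|0|3
k=10  2|0|3|0|1|1
0|2|3|3|3|2
3|3|0|3|0|2
3|2|2|1|2|3
0|1|1|2|0|3
k=11  2|1|0|2|2|1
0|3|2|2|0|3
3|3|2|0|2|2
3|2|2|2|2|3
0|1|1|2|0|3
k=12  2|1|0|2|2|1
0|3|3|2|0|3
3|3|2|0|2|2
3|2|2|2|2|3
0|1|1|2|0|3
k=13  2|2|1|2|2|1
2|1|2|3|0|3
1|3|1|1|2|2
1|1|0|3|2|3
1|2|2|2|0|3
k=14  2|2|1|2|2|1
2|1|3|3|0|3
1|3|1|1|2|2
1|1|0|3|2|3
1|2|2|2|0|3
k=15  2|2|2|3|2|1
2|2|1|0|1|3
1|3|2|2|2|2
1|1|0|3|2|3
1|2|2|2|0|3
k=16  2|2|2|3|2|1
2|2|2|0|1|3
1|3|2|2|2|2
1|1|0|3|2|3
1|2|2|2|0|3
k=17  2|2|2|3|2|1
2|2|3|0|1|3
1|3|2|2|2|2
1|1|0|3|2|3
1|2|2|2|0|3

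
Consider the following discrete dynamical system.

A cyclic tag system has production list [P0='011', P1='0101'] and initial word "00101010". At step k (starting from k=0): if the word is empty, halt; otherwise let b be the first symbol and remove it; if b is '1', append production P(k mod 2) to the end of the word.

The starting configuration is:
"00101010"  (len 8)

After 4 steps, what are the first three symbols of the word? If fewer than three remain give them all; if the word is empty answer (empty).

101

[0] "00101010"  (len 8)
[1] "0101010"  (len 7)
[2] "101010"  (len 6)
[3] "01010011"  (len 8)
[4] "1010011"  (len 7)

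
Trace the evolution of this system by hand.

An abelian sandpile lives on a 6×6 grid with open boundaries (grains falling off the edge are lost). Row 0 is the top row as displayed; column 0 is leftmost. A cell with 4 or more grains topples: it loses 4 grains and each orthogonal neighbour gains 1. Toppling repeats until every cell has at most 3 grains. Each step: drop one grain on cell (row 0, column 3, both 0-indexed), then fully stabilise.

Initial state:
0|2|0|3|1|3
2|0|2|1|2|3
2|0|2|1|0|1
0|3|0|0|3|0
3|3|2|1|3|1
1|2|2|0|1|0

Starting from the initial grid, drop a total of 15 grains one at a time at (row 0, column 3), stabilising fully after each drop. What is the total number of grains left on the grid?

gen 0: 0|2|0|3|1|3
2|0|2|1|2|3
2|0|2|1|0|1
0|3|0|0|3|0
3|3|2|1|3|1
1|2|2|0|1|0
gen 1: 0|2|1|0|2|3
2|0|2|2|2|3
2|0|2|1|0|1
0|3|0|0|3|0
3|3|2|1|3|1
1|2|2|0|1|0
gen 2: 0|2|1|1|2|3
2|0|2|2|2|3
2|0|2|1|0|1
0|3|0|0|3|0
3|3|2|1|3|1
1|2|2|0|1|0
gen 3: 0|2|1|2|2|3
2|0|2|2|2|3
2|0|2|1|0|1
0|3|0|0|3|0
3|3|2|1|3|1
1|2|2|0|1|0
gen 4: 0|2|1|3|2|3
2|0|2|2|2|3
2|0|2|1|0|1
0|3|0|0|3|0
3|3|2|1|3|1
1|2|2|0|1|0
gen 5: 0|2|2|0|3|3
2|0|2|3|2|3
2|0|2|1|0|1
0|3|0|0|3|0
3|3|2|1|3|1
1|2|2|0|1|0
gen 6: 0|2|2|1|3|3
2|0|2|3|2|3
2|0|2|1|0|1
0|3|0|0|3|0
3|3|2|1|3|1
1|2|2|0|1|0
gen 7: 0|2|2|2|3|3
2|0|2|3|2|3
2|0|2|1|0|1
0|3|0|0|3|0
3|3|2|1|3|1
1|2|2|0|1|0
gen 8: 0|2|2|3|3|3
2|0|2|3|2|3
2|0|2|1|0|1
0|3|0|0|3|0
3|3|2|1|3|1
1|2|2|0|1|0
gen 9: 0|2|3|2|2|1
2|0|3|1|1|1
2|0|2|2|1|2
0|3|0|0|3|0
3|3|2|1|3|1
1|2|2|0|1|0
gen 10: 0|2|3|3|2|1
2|0|3|1|1|1
2|0|2|2|1|2
0|3|0|0|3|0
3|3|2|1|3|1
1|2|2|0|1|0
gen 11: 0|3|1|1|3|1
2|1|0|3|1|1
2|0|3|2|1|2
0|3|0|0|3|0
3|3|2|1|3|1
1|2|2|0|1|0
gen 12: 0|3|1|2|3|1
2|1|0|3|1|1
2|0|3|2|1|2
0|3|0|0|3|0
3|3|2|1|3|1
1|2|2|0|1|0
gen 13: 0|3|1|3|3|1
2|1|0|3|1|1
2|0|3|2|1|2
0|3|0|0|3|0
3|3|2|1|3|1
1|2|2|0|1|0
gen 14: 0|3|2|2|0|2
2|1|1|0|3|1
2|0|3|3|1|2
0|3|0|0|3|0
3|3|2|1|3|1
1|2|2|0|1|0
gen 15: 0|3|2|3|0|2
2|1|1|0|3|1
2|0|3|3|1|2
0|3|0|0|3|0
3|3|2|1|3|1
1|2|2|0|1|0

54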